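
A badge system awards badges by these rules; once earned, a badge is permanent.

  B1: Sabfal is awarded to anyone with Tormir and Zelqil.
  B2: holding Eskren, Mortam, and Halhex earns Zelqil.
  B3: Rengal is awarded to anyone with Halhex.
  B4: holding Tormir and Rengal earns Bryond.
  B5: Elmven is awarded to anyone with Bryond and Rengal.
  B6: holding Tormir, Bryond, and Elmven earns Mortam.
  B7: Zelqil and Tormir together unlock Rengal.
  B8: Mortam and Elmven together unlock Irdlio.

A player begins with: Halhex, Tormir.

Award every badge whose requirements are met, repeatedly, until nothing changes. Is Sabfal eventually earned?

Sabfal would need Tormir and Zelqil (B1), but Zelqil is never earned.

No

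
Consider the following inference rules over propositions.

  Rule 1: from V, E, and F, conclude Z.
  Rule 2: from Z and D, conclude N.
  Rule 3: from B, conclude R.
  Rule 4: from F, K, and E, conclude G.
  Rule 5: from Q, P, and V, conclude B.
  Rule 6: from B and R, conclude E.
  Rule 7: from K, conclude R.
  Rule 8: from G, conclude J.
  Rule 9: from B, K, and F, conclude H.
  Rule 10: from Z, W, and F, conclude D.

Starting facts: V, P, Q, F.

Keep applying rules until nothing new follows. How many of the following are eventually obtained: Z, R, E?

3

Q, P, and V hold, so B follows (Rule 5).
B holds, so R follows (Rule 3).
From B and R, Rule 6 gives E.
From V, E, and F, Rule 1 gives Z.
Z: reached.
R: reached.
E: reached.
All 3 are reached.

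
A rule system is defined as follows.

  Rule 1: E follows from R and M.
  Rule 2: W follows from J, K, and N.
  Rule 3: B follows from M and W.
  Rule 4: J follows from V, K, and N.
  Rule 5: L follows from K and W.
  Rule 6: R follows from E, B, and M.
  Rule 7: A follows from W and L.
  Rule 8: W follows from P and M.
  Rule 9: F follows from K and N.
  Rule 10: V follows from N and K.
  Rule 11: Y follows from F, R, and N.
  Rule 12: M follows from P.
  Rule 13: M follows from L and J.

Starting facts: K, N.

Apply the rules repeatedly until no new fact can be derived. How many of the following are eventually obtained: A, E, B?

N and K hold, so V follows (Rule 10).
V, K, and N hold, so J follows (Rule 4).
J, K, and N hold, so W follows (Rule 2).
From K and W, Rule 5 gives L.
From L and J, Rule 13 gives M.
From W and L, Rule 7 gives A.
M and W hold, so B follows (Rule 3).
A: reached.
E would need R and M (Rule 1), but R is never established.
B: reached.
Reached: A and B — 2 of the 3.

2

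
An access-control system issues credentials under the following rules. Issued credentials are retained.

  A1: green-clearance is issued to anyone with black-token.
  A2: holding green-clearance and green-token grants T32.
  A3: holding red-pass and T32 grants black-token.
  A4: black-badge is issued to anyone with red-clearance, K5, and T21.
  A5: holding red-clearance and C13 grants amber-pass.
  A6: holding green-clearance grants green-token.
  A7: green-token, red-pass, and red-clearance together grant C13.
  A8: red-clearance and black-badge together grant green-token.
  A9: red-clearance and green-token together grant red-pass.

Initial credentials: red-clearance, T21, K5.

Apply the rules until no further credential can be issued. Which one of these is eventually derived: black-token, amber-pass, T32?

amber-pass

Holding red-clearance, K5, and T21 grants black-badge (A4).
Holding red-clearance and black-badge grants green-token (A8).
Holding red-clearance and green-token grants red-pass (A9).
Holding green-token, red-pass, and red-clearance grants C13 (A7).
Holding red-clearance and C13 grants amber-pass (A5).
T32 would need green-clearance and green-token (A2), but green-clearance is never granted. black-token would need red-pass and T32 (A3), but T32 is never granted.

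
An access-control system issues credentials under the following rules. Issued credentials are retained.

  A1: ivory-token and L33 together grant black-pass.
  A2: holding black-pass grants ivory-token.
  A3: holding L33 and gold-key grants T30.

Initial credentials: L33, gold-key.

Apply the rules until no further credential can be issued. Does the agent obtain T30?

Holding L33 and gold-key grants T30 (A3).

Yes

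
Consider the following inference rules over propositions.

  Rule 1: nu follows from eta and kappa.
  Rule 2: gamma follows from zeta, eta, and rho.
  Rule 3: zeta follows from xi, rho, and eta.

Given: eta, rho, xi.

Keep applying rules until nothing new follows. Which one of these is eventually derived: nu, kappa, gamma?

gamma

From xi, rho, and eta, Rule 3 gives zeta.
zeta, eta, and rho hold, so gamma follows (Rule 2).
No rule produces kappa, and it is not given. nu would need eta and kappa (Rule 1), but kappa is never established.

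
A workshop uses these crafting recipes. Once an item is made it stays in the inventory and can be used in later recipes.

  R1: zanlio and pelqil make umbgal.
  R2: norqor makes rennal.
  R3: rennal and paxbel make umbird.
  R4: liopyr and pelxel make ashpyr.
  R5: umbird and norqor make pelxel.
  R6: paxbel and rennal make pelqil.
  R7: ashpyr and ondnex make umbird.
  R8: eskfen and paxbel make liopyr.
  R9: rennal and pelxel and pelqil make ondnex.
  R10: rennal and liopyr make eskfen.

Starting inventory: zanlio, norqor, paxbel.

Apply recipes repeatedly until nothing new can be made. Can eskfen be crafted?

No

eskfen would need rennal and liopyr (R10), but liopyr is never obtained.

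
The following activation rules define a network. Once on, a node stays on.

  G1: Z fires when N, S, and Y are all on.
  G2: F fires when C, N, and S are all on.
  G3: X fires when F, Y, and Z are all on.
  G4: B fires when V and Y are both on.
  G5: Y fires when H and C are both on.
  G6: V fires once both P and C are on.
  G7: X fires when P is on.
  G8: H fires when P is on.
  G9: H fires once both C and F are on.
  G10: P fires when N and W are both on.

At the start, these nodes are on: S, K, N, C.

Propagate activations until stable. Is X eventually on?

C, N, and S are on, so F fires (G2).
C and F are on, so H fires (G9).
G5: H and C on → Y on.
G1: N, S, and Y on → Z on.
G3: F, Y, and Z on → X on.

Yes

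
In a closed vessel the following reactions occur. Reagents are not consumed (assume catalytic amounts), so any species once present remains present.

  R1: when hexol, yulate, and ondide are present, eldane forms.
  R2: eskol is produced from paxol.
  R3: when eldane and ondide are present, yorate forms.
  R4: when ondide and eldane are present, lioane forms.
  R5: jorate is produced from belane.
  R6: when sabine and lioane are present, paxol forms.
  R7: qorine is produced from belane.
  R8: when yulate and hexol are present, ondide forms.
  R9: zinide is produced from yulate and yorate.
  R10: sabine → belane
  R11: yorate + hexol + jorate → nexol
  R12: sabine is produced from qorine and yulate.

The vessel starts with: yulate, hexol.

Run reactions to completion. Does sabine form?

No

sabine would need qorine and yulate (R12), but qorine never forms.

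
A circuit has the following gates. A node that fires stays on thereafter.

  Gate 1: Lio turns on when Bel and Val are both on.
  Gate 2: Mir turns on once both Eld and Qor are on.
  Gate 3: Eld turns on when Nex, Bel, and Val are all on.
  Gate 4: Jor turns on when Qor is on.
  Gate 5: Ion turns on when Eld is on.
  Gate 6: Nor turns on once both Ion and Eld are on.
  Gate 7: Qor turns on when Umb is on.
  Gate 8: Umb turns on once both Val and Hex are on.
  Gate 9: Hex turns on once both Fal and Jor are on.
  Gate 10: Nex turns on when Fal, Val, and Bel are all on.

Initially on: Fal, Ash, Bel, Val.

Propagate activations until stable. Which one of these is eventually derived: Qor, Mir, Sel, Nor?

Fal, Val, and Bel are on, so Nex turns on (Gate 10).
Gate 3: Nex, Bel, and Val on → Eld on.
Eld is on, so Ion turns on (Gate 5).
Ion and Eld are on, so Nor turns on (Gate 6).
Mir would need Eld and Qor (Gate 2), but Qor never turns on. Qor would need Umb (Gate 7), but Umb never turns on. No rule produces Sel, and it is not given.

Nor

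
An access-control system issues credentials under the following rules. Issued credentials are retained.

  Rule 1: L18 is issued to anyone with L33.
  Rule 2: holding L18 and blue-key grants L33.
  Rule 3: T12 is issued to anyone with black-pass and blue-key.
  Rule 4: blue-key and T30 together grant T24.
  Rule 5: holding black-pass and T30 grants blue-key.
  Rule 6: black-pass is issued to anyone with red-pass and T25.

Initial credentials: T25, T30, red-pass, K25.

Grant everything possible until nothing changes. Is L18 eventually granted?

No

L18 would need L33 (Rule 1), but L33 is never granted.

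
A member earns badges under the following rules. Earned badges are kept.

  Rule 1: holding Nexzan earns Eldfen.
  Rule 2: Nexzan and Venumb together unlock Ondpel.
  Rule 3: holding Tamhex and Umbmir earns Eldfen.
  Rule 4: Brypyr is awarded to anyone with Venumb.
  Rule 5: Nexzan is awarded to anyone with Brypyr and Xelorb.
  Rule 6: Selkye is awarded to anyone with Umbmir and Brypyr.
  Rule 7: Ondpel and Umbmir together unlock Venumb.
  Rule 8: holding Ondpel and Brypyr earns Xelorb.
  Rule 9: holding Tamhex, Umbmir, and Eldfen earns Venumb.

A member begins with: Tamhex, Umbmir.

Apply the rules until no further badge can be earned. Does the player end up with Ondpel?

Ondpel would need Nexzan and Venumb (Rule 2), but Nexzan is never earned.

No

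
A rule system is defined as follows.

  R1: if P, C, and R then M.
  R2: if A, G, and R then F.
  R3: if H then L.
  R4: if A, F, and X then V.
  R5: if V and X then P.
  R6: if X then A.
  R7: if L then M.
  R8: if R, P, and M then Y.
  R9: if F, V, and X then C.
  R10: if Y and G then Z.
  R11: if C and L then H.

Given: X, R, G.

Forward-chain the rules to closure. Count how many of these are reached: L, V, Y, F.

From X, R6 gives A.
A, G, and R hold, so F follows (R2).
From A, F, and X, R4 gives V.
From F, V, and X, R9 gives C.
V and X hold, so P follows (R5).
From P, C, and R, R1 gives M.
R, P, and M hold, so Y follows (R8).
L would need H (R3), but H is never established.
V: reached.
Y: reached.
F: reached.
Reached: V, Y, and F — 3 of the 4.

3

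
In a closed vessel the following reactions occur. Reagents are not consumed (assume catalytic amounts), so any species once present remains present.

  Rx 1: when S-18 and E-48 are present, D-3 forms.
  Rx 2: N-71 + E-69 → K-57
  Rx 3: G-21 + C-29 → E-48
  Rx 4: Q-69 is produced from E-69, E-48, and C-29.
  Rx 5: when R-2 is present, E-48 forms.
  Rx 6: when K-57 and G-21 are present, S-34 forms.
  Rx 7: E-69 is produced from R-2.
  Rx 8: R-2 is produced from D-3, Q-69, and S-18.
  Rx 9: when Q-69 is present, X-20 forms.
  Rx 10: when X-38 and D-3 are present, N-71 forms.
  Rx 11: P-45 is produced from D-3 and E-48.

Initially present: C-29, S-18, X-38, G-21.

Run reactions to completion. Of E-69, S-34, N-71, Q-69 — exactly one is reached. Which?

N-71

G-21 and C-29 present → E-48 forms (Rx 3).
S-18 and E-48 present → D-3 forms (Rx 1).
X-38 and D-3 present → N-71 forms (Rx 10).
E-69 would need R-2 (Rx 7), but R-2 never forms. Q-69 would need E-69, E-48, and C-29 (Rx 4), but E-69 never forms. S-34 would need K-57 and G-21 (Rx 6), but K-57 never forms.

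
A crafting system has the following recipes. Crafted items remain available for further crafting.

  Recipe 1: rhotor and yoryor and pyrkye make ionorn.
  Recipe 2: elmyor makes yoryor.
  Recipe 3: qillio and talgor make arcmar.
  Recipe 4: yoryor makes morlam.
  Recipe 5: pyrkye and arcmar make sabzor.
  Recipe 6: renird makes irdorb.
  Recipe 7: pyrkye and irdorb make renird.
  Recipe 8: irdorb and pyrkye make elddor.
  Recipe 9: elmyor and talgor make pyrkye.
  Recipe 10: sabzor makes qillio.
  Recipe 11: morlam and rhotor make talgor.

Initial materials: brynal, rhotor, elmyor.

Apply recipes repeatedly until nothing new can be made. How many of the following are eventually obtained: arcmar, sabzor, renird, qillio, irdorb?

arcmar would need qillio and talgor (Recipe 3), but qillio is never obtained.
sabzor would need pyrkye and arcmar (Recipe 5), but arcmar is never obtained.
renird would need pyrkye and irdorb (Recipe 7), but irdorb is never obtained.
qillio would need sabzor (Recipe 10), but sabzor is never obtained.
irdorb would need renird (Recipe 6), but renird is never obtained.
None of the 5 are reached.

0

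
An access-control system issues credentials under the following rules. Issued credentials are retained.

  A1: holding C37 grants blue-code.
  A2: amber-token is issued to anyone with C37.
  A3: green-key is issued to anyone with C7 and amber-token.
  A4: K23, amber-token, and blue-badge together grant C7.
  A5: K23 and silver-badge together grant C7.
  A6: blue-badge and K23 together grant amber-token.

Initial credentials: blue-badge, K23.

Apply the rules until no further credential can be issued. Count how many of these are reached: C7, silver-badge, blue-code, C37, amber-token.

2

Holding blue-badge and K23 grants amber-token (A6).
Holding K23, amber-token, and blue-badge grants C7 (A4).
C7: reached.
No rule produces silver-badge, and it is not given.
blue-code would need C37 (A1), but C37 is never granted.
No rule produces C37, and it is not given.
amber-token: reached.
Reached: C7 and amber-token — 2 of the 5.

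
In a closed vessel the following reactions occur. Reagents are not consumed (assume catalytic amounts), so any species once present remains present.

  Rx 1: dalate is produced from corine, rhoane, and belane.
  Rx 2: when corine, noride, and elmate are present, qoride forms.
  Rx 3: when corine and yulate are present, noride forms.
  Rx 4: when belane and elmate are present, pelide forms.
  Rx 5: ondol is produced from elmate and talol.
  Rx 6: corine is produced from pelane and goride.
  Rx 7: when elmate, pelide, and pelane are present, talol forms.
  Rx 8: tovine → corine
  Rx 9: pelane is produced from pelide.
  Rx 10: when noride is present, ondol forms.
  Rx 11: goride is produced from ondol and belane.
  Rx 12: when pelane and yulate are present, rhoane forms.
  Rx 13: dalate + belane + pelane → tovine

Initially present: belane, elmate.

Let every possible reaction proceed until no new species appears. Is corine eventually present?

Yes

belane and elmate present → pelide forms (Rx 4).
pelide present → pelane forms (Rx 9).
elmate, pelide, and pelane present → talol forms (Rx 7).
elmate and talol present → ondol forms (Rx 5).
ondol and belane present → goride forms (Rx 11).
pelane and goride present → corine forms (Rx 6).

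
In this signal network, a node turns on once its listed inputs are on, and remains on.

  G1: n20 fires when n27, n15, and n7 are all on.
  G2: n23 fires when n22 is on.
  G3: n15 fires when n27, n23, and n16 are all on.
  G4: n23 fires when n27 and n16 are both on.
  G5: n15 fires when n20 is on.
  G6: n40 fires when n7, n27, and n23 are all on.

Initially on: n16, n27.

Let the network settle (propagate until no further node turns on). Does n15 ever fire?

G4: n27 and n16 on → n23 on.
G3: n27, n23, and n16 on → n15 on.

Yes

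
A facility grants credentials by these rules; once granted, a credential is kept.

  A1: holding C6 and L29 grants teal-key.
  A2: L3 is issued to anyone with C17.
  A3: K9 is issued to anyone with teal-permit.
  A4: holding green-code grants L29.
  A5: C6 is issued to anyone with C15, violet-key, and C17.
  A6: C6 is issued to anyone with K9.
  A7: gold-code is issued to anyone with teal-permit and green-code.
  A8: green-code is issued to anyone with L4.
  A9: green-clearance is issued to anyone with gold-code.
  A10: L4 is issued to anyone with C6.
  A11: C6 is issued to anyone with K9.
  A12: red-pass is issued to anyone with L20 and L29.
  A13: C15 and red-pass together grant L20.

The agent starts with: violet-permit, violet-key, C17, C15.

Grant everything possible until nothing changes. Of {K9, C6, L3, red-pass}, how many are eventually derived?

2

Holding C15, violet-key, and C17 grants C6 (A5).
Holding C17 grants L3 (A2).
K9 would need teal-permit (A3), but teal-permit is never granted.
C6: reached.
L3: reached.
red-pass would need L20 and L29 (A12), but L20 is never granted.
Reached: C6 and L3 — 2 of the 4.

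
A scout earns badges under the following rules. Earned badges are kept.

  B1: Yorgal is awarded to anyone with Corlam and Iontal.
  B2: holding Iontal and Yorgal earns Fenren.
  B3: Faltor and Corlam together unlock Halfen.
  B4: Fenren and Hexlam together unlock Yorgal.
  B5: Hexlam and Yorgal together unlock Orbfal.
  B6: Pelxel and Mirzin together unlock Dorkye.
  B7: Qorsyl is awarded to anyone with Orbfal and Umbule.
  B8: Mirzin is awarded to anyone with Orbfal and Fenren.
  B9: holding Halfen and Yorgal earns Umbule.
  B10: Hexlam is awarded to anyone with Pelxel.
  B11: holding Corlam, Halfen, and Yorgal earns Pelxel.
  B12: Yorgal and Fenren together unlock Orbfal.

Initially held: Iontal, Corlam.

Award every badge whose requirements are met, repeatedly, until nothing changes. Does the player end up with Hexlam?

No

Hexlam would need Pelxel (B10), but Pelxel is never earned.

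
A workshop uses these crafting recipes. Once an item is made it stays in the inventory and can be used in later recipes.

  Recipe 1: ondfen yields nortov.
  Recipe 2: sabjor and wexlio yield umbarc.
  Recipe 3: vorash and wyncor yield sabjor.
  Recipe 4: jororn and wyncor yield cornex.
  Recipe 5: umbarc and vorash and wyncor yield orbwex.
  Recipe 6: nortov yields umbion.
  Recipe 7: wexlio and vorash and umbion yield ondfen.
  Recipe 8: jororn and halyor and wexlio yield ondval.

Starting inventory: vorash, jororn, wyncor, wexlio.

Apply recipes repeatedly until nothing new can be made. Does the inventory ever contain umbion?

umbion would need nortov (Recipe 6), but nortov is never obtained.

No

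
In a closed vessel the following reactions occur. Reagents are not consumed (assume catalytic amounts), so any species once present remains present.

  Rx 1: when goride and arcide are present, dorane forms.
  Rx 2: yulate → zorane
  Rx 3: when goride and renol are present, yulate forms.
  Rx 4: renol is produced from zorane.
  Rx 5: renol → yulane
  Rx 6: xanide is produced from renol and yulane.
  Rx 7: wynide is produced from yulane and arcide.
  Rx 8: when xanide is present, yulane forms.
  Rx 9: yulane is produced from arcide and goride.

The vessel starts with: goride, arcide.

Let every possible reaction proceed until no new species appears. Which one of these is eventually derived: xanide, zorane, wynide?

wynide

arcide and goride present → yulane forms (Rx 9).
yulane and arcide present → wynide forms (Rx 7).
xanide would need renol and yulane (Rx 6), but renol never forms. zorane would need yulate (Rx 2), but yulate never forms.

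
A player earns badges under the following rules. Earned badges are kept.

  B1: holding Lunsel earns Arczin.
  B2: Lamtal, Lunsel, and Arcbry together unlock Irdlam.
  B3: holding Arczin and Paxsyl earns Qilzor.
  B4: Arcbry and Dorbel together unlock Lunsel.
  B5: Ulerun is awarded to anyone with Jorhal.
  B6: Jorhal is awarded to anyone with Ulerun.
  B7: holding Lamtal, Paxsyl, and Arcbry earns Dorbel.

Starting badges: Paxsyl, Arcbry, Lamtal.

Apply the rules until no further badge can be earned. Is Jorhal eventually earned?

Jorhal would need Ulerun (B6), but Ulerun is never earned.

No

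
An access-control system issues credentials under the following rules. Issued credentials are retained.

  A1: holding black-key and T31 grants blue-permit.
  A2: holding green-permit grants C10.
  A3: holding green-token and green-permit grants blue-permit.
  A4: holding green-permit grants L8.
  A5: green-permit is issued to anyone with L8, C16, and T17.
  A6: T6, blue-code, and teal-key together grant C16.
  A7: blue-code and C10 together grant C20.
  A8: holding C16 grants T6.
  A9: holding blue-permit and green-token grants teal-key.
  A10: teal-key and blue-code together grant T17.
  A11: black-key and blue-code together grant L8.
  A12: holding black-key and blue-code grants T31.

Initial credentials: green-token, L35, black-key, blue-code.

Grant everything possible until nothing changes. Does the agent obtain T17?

Yes

Holding black-key and blue-code grants T31 (A12).
Holding black-key and T31 grants blue-permit (A1).
Holding blue-permit and green-token grants teal-key (A9).
Holding teal-key and blue-code grants T17 (A10).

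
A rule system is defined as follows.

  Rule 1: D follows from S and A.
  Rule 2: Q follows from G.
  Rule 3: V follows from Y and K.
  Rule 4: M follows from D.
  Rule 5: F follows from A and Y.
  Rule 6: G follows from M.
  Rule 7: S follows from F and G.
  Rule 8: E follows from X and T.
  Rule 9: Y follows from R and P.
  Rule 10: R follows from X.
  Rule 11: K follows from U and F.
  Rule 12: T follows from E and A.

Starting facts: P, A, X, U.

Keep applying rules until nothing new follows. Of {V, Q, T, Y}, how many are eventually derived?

From X, Rule 10 gives R.
From R and P, Rule 9 gives Y.
From A and Y, Rule 5 gives F.
U and F hold, so K follows (Rule 11).
Y and K hold, so V follows (Rule 3).
V: reached.
Q would need G (Rule 2), but G is never established.
T would need E and A (Rule 12), but E is never established.
Y: reached.
Reached: V and Y — 2 of the 4.

2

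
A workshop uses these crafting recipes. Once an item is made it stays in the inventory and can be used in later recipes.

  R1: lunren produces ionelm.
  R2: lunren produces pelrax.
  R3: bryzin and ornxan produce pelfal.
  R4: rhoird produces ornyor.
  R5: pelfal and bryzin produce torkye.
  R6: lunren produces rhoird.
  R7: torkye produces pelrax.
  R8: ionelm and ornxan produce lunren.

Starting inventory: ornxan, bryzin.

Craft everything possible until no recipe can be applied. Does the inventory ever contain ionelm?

ionelm would need lunren (R1), but lunren is never obtained.

No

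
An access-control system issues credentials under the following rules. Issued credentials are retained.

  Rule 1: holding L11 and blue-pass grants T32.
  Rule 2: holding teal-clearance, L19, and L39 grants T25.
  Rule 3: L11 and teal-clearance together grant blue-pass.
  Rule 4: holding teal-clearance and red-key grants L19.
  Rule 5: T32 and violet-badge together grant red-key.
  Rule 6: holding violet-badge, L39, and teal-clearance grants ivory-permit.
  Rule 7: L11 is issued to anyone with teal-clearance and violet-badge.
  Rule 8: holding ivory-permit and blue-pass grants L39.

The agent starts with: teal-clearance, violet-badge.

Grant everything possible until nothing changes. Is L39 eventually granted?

No

L39 would need ivory-permit and blue-pass (Rule 8), but ivory-permit is never granted.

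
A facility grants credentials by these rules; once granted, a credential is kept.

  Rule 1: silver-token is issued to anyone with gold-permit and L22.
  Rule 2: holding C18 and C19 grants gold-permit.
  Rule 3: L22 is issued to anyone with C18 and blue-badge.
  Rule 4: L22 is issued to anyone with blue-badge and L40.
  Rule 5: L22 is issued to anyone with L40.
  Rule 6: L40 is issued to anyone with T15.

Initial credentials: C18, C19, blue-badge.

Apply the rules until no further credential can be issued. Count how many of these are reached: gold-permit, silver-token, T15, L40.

2

Holding C18 and C19 grants gold-permit (Rule 2).
Holding C18 and blue-badge grants L22 (Rule 3).
Holding gold-permit and L22 grants silver-token (Rule 1).
gold-permit: reached.
silver-token: reached.
No rule produces T15, and it is not given.
L40 would need T15 (Rule 6), but T15 is never granted.
Reached: gold-permit and silver-token — 2 of the 4.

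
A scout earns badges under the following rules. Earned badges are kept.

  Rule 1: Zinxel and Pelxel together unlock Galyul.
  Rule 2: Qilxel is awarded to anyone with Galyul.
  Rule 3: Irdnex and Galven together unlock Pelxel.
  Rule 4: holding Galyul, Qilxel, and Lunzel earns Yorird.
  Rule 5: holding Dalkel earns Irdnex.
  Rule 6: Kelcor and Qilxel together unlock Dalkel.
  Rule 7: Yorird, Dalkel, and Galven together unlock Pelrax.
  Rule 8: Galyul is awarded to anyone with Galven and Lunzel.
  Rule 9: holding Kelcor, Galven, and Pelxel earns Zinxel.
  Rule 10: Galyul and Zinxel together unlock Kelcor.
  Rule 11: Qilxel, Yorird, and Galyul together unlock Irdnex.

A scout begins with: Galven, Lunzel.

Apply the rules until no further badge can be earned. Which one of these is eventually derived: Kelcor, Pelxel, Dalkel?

With Galven and Lunzel, Galyul is earned (Rule 8).
With Galyul, Qilxel is earned (Rule 2).
With Galyul, Qilxel, and Lunzel, Yorird is earned (Rule 4).
With Qilxel, Yorird, and Galyul, Irdnex is earned (Rule 11).
With Irdnex and Galven, Pelxel is earned (Rule 3).
Dalkel would need Kelcor and Qilxel (Rule 6), but Kelcor is never earned. Kelcor would need Galyul and Zinxel (Rule 10), but Zinxel is never earned.

Pelxel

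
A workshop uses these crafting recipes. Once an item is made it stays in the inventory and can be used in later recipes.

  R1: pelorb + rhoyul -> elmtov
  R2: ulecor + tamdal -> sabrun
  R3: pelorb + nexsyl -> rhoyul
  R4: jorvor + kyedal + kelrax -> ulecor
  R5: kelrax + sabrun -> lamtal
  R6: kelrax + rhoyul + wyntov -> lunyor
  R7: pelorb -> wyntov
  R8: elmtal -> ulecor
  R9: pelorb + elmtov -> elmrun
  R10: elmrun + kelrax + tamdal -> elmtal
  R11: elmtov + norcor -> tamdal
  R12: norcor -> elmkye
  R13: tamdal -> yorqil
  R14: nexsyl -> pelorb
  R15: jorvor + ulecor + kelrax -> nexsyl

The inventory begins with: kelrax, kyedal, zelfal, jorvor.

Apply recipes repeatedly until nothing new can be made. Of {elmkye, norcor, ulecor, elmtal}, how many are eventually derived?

jorvor + kyedal + kelrax -> ulecor (R4).
elmkye would need norcor (R12), but norcor is never obtained.
No rule produces norcor, and it is not given.
ulecor: reached.
elmtal would need elmrun, kelrax, and tamdal (R10), but tamdal is never obtained.
Reached: ulecor — 1 of the 4.

1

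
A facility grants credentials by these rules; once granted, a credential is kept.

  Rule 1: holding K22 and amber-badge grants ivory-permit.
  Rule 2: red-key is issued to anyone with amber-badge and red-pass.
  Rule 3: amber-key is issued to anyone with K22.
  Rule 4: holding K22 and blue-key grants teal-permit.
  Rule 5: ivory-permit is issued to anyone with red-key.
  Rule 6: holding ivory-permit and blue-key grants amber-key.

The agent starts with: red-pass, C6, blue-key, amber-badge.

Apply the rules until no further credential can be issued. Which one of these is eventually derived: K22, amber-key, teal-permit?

amber-key

Holding amber-badge and red-pass grants red-key (Rule 2).
Holding red-key grants ivory-permit (Rule 5).
Holding ivory-permit and blue-key grants amber-key (Rule 6).
No rule produces K22, and it is not given. teal-permit would need K22 and blue-key (Rule 4), but K22 is never granted.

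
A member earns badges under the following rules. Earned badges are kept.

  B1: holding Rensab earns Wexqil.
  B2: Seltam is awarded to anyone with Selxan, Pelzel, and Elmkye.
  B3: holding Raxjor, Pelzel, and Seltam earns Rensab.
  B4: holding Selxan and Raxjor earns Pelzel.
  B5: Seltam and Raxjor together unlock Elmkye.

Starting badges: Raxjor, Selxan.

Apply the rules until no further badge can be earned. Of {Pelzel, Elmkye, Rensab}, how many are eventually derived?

With Selxan and Raxjor, Pelzel is earned (B4).
Pelzel: reached.
Elmkye would need Seltam and Raxjor (B5), but Seltam is never earned.
Rensab would need Raxjor, Pelzel, and Seltam (B3), but Seltam is never earned.
Reached: Pelzel — 1 of the 3.

1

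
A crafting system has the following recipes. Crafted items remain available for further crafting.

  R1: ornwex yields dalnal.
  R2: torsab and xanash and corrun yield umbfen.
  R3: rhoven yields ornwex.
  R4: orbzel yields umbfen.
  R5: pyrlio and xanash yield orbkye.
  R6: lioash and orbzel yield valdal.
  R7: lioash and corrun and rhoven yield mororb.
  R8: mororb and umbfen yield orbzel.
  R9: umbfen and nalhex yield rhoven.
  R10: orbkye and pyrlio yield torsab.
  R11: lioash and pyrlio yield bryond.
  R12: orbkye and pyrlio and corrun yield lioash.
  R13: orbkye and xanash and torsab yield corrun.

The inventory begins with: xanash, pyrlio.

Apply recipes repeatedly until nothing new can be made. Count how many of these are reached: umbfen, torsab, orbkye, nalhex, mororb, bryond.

Using R5, pyrlio and xanash make orbkye.
orbkye and pyrlio → torsab (R10).
Using R13, orbkye, xanash, and torsab make corrun.
Using R2, torsab, xanash, and corrun make umbfen.
orbkye and pyrlio and corrun → lioash (R12).
lioash and pyrlio → bryond (R11).
umbfen: reached.
torsab: reached.
orbkye: reached.
No rule produces nalhex, and it is not given.
mororb would need lioash, corrun, and rhoven (R7), but rhoven is never obtained.
bryond: reached.
Reached: umbfen, torsab, orbkye, and bryond — 4 of the 6.

4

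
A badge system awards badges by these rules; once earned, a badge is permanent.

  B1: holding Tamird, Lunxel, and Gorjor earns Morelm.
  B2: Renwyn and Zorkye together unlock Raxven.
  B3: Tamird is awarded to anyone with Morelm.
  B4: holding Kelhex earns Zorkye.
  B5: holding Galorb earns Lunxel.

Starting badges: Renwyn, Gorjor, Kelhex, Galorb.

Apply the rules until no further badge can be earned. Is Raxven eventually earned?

Yes

With Kelhex, Zorkye is earned (B4).
With Renwyn and Zorkye, Raxven is earned (B2).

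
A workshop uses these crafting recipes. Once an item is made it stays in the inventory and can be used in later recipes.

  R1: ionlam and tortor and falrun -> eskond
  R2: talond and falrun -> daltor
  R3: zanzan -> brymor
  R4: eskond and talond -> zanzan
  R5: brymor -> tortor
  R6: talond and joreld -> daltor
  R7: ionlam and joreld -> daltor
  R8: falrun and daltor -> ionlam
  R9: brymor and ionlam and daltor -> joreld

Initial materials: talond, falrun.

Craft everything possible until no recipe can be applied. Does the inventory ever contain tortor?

tortor would need brymor (R5), but brymor is never obtained.

No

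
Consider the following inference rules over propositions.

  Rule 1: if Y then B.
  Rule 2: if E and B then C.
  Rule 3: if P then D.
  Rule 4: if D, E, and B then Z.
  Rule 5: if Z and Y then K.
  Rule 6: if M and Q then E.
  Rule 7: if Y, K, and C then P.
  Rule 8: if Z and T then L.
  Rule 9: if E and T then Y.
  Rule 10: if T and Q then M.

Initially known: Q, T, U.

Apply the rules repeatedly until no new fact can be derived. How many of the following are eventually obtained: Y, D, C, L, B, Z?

From T and Q, Rule 10 gives M.
M and Q hold, so E follows (Rule 6).
E and T hold, so Y follows (Rule 9).
Y holds, so B follows (Rule 1).
From E and B, Rule 2 gives C.
Y: reached.
D would need P (Rule 3), but P is never established.
C: reached.
L would need Z and T (Rule 8), but Z is never established.
B: reached.
Z would need D, E, and B (Rule 4), but D is never established.
Reached: Y, C, and B — 3 of the 6.

3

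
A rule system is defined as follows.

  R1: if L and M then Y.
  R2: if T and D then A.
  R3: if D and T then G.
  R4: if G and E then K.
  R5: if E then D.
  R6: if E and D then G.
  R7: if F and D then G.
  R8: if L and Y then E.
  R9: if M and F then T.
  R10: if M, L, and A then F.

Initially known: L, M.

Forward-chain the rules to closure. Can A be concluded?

A would need T and D (R2), but T is never established.

No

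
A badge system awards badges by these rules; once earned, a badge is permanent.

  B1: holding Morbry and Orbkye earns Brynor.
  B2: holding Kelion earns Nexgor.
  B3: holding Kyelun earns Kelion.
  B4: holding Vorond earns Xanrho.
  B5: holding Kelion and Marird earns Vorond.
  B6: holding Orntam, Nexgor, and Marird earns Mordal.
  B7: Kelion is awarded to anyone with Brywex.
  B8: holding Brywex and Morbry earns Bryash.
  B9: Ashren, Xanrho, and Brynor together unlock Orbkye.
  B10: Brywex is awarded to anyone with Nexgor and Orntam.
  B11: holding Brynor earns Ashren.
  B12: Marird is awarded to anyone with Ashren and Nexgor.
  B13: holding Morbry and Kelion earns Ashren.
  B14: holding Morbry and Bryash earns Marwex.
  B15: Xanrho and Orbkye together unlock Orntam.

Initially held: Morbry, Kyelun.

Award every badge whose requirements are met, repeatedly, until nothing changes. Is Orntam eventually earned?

Orntam would need Xanrho and Orbkye (B15), but Orbkye is never earned.

No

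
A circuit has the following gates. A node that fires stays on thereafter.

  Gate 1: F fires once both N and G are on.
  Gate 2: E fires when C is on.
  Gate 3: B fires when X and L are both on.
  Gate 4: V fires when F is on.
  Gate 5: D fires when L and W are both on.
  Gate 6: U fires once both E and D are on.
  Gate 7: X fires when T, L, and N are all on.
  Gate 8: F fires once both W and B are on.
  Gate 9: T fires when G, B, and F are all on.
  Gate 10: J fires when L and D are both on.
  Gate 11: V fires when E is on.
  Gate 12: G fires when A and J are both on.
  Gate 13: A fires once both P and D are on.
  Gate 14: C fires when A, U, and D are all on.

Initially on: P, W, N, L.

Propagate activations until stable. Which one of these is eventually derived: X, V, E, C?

V

L and W are on, so D fires (Gate 5).
P and D are on, so A fires (Gate 13).
L and D are on, so J fires (Gate 10).
A and J are on, so G fires (Gate 12).
N and G are on, so F fires (Gate 1).
Gate 4: F on → V on.
X would need T, L, and N (Gate 7), but T never turns on. C would need A, U, and D (Gate 14), but U never turns on. E would need C (Gate 2), but C never turns on.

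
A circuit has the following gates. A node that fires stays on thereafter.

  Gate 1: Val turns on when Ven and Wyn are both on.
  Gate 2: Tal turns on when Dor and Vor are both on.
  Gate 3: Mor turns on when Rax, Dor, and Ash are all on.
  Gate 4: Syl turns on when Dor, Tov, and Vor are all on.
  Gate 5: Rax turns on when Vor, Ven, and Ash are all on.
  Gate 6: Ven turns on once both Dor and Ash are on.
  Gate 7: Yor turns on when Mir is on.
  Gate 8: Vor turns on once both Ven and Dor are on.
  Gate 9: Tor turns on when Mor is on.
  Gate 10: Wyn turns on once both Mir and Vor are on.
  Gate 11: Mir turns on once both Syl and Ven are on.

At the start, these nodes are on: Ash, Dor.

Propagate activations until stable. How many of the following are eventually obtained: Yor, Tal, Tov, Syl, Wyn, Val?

1

Dor and Ash are on, so Ven turns on (Gate 6).
Gate 8: Ven and Dor on → Vor on.
Gate 2: Dor and Vor on → Tal on.
Yor would need Mir (Gate 7), but Mir never turns on.
Tal: reached.
No rule produces Tov, and it is not given.
Syl would need Dor, Tov, and Vor (Gate 4), but Tov never turns on.
Wyn would need Mir and Vor (Gate 10), but Mir never turns on.
Val would need Ven and Wyn (Gate 1), but Wyn never turns on.
Reached: Tal — 1 of the 6.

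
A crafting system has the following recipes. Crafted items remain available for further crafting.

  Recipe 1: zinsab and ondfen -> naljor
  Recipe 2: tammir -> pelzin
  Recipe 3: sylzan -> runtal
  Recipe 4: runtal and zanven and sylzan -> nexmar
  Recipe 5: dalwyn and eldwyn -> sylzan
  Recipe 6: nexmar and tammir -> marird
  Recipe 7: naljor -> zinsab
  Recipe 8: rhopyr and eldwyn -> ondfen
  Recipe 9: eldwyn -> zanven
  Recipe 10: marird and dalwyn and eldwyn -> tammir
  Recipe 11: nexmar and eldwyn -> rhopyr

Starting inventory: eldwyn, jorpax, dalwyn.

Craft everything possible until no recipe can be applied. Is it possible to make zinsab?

No

zinsab would need naljor (Recipe 7), but naljor is never obtained.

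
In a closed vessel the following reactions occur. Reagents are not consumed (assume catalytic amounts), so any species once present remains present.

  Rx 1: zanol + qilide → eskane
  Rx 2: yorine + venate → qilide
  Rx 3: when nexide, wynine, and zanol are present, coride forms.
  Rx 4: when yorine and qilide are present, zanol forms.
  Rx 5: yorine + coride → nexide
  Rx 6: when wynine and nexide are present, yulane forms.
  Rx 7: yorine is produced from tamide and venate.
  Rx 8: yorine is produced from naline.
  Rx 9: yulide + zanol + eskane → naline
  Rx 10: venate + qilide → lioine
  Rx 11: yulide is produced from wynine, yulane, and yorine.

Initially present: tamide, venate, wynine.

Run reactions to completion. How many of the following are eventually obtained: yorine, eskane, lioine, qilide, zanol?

5

tamide and venate present → yorine forms (Rx 7).
yorine and venate present → qilide forms (Rx 2).
yorine and qilide present → zanol forms (Rx 4).
venate and qilide present → lioine forms (Rx 10).
zanol and qilide present → eskane forms (Rx 1).
yorine: reached.
eskane: reached.
lioine: reached.
qilide: reached.
zanol: reached.
All 5 are reached.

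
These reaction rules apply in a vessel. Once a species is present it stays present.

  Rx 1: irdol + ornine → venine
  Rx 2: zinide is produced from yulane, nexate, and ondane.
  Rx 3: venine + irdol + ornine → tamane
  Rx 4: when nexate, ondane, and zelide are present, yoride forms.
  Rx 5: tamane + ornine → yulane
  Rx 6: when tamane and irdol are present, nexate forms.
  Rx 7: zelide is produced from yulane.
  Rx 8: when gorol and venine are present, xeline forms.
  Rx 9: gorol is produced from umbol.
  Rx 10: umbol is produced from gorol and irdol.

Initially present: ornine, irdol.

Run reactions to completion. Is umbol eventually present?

No

umbol would need gorol and irdol (Rx 10), but gorol never forms.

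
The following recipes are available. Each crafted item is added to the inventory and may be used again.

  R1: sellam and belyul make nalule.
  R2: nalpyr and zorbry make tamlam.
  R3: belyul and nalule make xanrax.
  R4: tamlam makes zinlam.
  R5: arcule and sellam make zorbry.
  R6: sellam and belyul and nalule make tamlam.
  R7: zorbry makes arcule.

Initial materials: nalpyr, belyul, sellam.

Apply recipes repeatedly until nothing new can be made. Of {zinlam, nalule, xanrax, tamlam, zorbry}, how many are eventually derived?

4

Using R1, sellam and belyul make nalule.
sellam and belyul and nalule → tamlam (R6).
belyul and nalule → xanrax (R3).
tamlam → zinlam (R4).
zinlam: reached.
nalule: reached.
xanrax: reached.
tamlam: reached.
zorbry would need arcule and sellam (R5), but arcule is never obtained.
Reached: zinlam, nalule, xanrax, and tamlam — 4 of the 5.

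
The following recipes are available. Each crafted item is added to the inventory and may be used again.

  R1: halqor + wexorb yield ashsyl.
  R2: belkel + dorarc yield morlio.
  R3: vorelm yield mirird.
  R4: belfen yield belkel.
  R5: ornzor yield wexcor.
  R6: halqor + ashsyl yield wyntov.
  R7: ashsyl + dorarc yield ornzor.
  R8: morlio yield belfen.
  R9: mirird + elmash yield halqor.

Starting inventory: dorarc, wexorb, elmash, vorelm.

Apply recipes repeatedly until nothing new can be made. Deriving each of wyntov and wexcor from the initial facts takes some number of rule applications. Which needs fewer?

wyntov: vorelm → mirird (R3). Using R9, mirird and elmash make halqor. Using R1, halqor and wexorb make ashsyl. Using R6, halqor and ashsyl make wyntov. [4 rule applications]
wexcor: Using R3, vorelm makes mirird. mirird + elmash → halqor (R9). Using R1, halqor and wexorb make ashsyl. ashsyl + dorarc → ornzor (R7). Using R5, ornzor makes wexcor. [5 rule applications]
wyntov needs fewer.

wyntov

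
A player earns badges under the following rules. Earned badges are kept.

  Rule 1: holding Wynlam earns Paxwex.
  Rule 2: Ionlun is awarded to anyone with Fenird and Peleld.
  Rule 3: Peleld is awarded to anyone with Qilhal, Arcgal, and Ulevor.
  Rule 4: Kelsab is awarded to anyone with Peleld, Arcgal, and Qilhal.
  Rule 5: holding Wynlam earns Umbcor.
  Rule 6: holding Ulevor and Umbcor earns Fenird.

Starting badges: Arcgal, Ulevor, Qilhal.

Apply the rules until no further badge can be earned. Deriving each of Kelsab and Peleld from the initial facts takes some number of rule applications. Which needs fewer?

Peleld: With Qilhal, Arcgal, and Ulevor, Peleld is earned (Rule 3). [1 rule application]
Kelsab: With Qilhal, Arcgal, and Ulevor, Peleld is earned (Rule 3). With Peleld, Arcgal, and Qilhal, Kelsab is earned (Rule 4). [2 rule applications]
Peleld needs fewer.

Peleld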